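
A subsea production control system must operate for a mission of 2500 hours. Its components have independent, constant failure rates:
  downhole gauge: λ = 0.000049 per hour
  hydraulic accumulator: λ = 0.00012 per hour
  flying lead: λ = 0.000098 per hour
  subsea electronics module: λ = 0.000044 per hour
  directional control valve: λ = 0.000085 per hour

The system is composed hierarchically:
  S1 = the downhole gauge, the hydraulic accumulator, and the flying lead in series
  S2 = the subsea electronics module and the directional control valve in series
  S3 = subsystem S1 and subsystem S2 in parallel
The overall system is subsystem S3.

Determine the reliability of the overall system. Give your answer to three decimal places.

R(downhole gauge) = exp(−0.000049 × 2500) = 0.88471
R(hydraulic accumulator) = exp(−0.00012 × 2500) = 0.74082
R(flying lead) = exp(−0.000098 × 2500) = 0.78270
R(subsea electronics module) = exp(−0.000044 × 2500) = 0.89583
R(directional control valve) = exp(−0.000085 × 2500) = 0.80856
Series (downhole gauge, hydraulic accumulator, and flying lead): 0.88471 × 0.74082 × 0.78270 = 0.51299
Series (subsea electronics module and directional control valve): 0.89583 × 0.80856 = 0.72433
Parallel ([0.51299] and [0.72433]): 1 − (1 − 0.51299)(1 − 0.72433) = 0.866

0.866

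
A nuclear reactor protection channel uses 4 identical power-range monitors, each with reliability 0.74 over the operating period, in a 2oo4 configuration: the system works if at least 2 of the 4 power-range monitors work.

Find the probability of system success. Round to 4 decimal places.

R = Σ_{i=2}^{4} C(4,i) p^i (1−p)^{4−i} with p = 0.74
C(4,2)·0.74^2·0.26^2 = 0.222107
C(4,3)·0.74^3·0.26^1 = 0.421433
C(4,4)·0.74^4·0.26^0 = 0.299866
Sum = 0.9434

0.9434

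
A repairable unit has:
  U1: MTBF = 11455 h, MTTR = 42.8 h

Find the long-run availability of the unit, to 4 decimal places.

A(U1) = MTBF/(MTBF+MTTR) = 11455/(11455+42.8) = 0.9963

0.9963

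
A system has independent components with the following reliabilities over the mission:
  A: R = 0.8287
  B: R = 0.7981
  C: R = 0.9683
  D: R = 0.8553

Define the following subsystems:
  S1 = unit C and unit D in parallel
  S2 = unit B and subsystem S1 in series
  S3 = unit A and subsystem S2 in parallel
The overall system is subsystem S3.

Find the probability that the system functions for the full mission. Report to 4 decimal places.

0.9648

Parallel (C and D): 1 − (1 − 0.968300)(1 − 0.855300) = 0.995413
Series (B and [0.995413]): 0.798100 × 0.995413 = 0.794439
Parallel (A and [0.794439]): 1 − (1 − 0.828700)(1 − 0.794439) = 0.9648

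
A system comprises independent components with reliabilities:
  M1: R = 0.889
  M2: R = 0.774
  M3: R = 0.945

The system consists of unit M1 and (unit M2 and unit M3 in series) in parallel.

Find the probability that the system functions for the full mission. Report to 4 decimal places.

0.9702

Series (M2 and M3): 0.774000 × 0.945000 = 0.731430
Parallel (M1 and [0.731430]): 1 − (1 − 0.889000)(1 − 0.731430) = 0.9702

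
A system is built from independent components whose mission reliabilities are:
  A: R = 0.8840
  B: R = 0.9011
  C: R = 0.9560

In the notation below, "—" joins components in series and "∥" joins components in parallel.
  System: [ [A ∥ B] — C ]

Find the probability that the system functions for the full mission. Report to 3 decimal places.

Parallel (A and B): 1 − (1 − 0.88400)(1 − 0.90110) = 0.98853
Series ([0.98853] and C): 0.98853 × 0.95600 = 0.945

0.945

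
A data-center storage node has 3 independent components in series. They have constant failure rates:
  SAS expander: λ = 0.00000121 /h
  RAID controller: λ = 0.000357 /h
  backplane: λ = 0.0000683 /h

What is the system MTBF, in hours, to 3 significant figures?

2340

Series of exponential components: λ_sys = Σ λ_i
λ_sys = 0.00000121 + 0.000357 + 0.0000683 = 4.2651e-04 /h
MTBF = 1 / λ_sys = 2340 h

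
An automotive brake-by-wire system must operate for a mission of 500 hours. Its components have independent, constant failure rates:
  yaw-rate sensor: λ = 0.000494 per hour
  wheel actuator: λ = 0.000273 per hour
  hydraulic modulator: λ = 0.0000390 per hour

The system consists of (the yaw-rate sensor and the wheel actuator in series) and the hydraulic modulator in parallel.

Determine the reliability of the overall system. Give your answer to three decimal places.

0.994

R(yaw-rate sensor) = exp(−0.000494 × 500) = 0.78114
R(wheel actuator) = exp(−0.000273 × 500) = 0.87241
R(hydraulic modulator) = exp(−0.0000390 × 500) = 0.98069
Series (yaw-rate sensor and wheel actuator): 0.78114 × 0.87241 = 0.68147
Parallel ([0.68147] and hydraulic modulator): 1 − (1 − 0.68147)(1 − 0.98069) = 0.994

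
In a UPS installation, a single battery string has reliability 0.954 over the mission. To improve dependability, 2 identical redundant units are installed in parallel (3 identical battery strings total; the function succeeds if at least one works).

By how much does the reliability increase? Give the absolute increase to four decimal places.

0.0459

R_before = 0.954
R_after = 1 − (1 − 0.954)^3 = 0.9999
ΔR = 0.9999 − 0.954 = 0.0459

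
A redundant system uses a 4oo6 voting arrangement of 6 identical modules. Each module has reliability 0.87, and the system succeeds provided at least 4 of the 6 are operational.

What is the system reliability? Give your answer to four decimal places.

R = Σ_{i=4}^{6} C(6,i) p^i (1−p)^{6−i} with p = 0.87
C(6,4)·0.87^4·0.13^2 = 0.145230
C(6,5)·0.87^5·0.13^1 = 0.388768
C(6,6)·0.87^6·0.13^0 = 0.433626
Sum = 0.9676

0.9676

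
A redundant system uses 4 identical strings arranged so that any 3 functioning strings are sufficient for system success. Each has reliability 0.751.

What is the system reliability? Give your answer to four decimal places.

R = Σ_{i=3}^{4} C(4,i) p^i (1−p)^{4−i} with p = 0.751
C(4,3)·0.751^3·0.249^1 = 0.421870
C(4,4)·0.751^4·0.249^0 = 0.318097
Sum = 0.7400

0.7400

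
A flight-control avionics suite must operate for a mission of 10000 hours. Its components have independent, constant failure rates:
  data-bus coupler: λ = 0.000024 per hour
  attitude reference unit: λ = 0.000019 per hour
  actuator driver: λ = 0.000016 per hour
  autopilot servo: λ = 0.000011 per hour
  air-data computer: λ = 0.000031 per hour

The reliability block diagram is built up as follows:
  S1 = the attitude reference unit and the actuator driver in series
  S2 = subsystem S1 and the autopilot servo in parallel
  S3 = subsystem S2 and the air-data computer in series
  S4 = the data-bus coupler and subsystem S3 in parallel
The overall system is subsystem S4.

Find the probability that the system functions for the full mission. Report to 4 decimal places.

0.9383

R(data-bus coupler) = exp(−0.000024 × 10000) = 0.786628
R(attitude reference unit) = exp(−0.000019 × 10000) = 0.826959
R(actuator driver) = exp(−0.000016 × 10000) = 0.852144
R(autopilot servo) = exp(−0.000011 × 10000) = 0.895834
R(air-data computer) = exp(−0.000031 × 10000) = 0.733447
Series (attitude reference unit and actuator driver): 0.826959 × 0.852144 = 0.704688
Parallel ([0.704688] and autopilot servo): 1 − (1 − 0.704688)(1 − 0.895834) = 0.969239
Series ([0.969239] and air-data computer): 0.969239 × 0.733447 = 0.710885
Parallel (data-bus coupler and [0.710885]): 1 − (1 − 0.786628)(1 − 0.710885) = 0.9383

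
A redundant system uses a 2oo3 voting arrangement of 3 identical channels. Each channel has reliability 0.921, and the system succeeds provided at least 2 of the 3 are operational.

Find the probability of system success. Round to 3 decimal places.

R = Σ_{i=2}^{3} C(3,i) p^i (1−p)^{3−i} with p = 0.921
C(3,2)·0.921^2·0.079^1 = 0.20103
C(3,3)·0.921^3·0.079^0 = 0.78123
Sum = 0.982

0.982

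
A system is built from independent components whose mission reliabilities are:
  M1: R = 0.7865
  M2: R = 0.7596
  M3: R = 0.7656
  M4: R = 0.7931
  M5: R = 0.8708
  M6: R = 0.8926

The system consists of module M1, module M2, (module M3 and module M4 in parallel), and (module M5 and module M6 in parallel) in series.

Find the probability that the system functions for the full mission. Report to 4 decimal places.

0.5606

Parallel (M3 and M4): 1 − (1 − 0.765600)(1 − 0.793100) = 0.951503
Parallel (M5 and M6): 1 − (1 − 0.870800)(1 − 0.892600) = 0.986124
Series (M1, M2, [0.951503], and [0.986124]): 0.786500 × 0.759600 × 0.951503 × 0.986124 = 0.5606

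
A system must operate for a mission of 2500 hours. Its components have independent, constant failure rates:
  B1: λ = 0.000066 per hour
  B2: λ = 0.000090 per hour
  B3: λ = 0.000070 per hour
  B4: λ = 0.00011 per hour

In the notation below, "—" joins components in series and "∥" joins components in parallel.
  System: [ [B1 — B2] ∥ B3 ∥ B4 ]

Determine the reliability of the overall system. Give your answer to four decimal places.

0.9875

R(B1) = exp(−0.000066 × 2500) = 0.847894
R(B2) = exp(−0.000090 × 2500) = 0.798516
R(B3) = exp(−0.000070 × 2500) = 0.839457
R(B4) = exp(−0.00011 × 2500) = 0.759572
Series (B1 and B2): 0.847894 × 0.798516 = 0.677057
Parallel ([0.677057], B3, and B4): 1 − (1 − 0.677057)(1 − 0.839457)(1 − 0.759572) = 0.9875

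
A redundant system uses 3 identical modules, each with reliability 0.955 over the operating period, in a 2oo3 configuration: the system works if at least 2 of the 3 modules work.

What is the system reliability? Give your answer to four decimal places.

0.9941

R = Σ_{i=2}^{3} C(3,i) p^i (1−p)^{3−i} with p = 0.955
C(3,2)·0.955^2·0.045^1 = 0.123123
C(3,3)·0.955^3·0.045^0 = 0.870984
Sum = 0.9941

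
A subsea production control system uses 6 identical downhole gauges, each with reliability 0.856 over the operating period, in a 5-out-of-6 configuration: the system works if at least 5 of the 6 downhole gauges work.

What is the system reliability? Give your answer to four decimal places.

R = Σ_{i=5}^{6} C(6,i) p^i (1−p)^{6−i} with p = 0.856
C(6,5)·0.856^5·0.144^1 = 0.397084
C(6,6)·0.856^6·0.144^0 = 0.393407
Sum = 0.7905

0.7905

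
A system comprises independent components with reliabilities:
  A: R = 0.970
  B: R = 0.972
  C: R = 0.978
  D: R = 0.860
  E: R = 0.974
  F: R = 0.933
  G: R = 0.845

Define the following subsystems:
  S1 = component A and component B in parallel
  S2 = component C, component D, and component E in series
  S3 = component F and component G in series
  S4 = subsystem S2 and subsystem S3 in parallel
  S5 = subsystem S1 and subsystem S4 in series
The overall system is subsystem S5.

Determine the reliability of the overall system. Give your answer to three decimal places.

0.961

Parallel (A and B): 1 − (1 − 0.97000)(1 − 0.97200) = 0.99916
Series (C, D, and E): 0.97800 × 0.86000 × 0.97400 = 0.81921
Series (F and G): 0.93300 × 0.84500 = 0.78839
Parallel ([0.81921] and [0.78839]): 1 − (1 − 0.81921)(1 − 0.78839) = 0.96174
Series ([0.99916] and [0.96174]): 0.99916 × 0.96174 = 0.961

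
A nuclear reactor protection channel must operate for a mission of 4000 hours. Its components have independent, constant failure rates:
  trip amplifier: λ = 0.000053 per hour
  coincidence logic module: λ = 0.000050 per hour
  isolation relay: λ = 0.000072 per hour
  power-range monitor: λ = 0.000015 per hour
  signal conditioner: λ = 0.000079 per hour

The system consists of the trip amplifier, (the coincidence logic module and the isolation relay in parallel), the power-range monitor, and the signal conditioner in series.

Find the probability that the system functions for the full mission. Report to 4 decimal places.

0.5302

R(trip amplifier) = exp(−0.000053 × 4000) = 0.808965
R(coincidence logic module) = exp(−0.000050 × 4000) = 0.818731
R(isolation relay) = exp(−0.000072 × 4000) = 0.749762
R(power-range monitor) = exp(−0.000015 × 4000) = 0.941765
R(signal conditioner) = exp(−0.000079 × 4000) = 0.729059
Parallel (coincidence logic module and isolation relay): 1 − (1 − 0.818731)(1 − 0.749762) = 0.954640
Series (trip amplifier, [0.954640], power-range monitor, and signal conditioner): 0.808965 × 0.954640 × 0.941765 × 0.729059 = 0.5302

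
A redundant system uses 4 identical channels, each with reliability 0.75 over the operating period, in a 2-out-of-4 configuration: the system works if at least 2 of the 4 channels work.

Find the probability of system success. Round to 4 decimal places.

0.9492

R = Σ_{i=2}^{4} C(4,i) p^i (1−p)^{4−i} with p = 0.75
C(4,2)·0.75^2·0.25^2 = 0.210938
C(4,3)·0.75^3·0.25^1 = 0.421875
C(4,4)·0.75^4·0.25^0 = 0.316406
Sum = 0.9492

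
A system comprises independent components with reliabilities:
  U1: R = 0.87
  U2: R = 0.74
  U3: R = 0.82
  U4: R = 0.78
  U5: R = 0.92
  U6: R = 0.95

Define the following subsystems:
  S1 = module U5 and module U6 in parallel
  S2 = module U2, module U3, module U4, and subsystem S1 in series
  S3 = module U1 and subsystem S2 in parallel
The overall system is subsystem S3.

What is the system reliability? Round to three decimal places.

0.931

Parallel (U5 and U6): 1 − (1 − 0.92000)(1 − 0.95000) = 0.99600
Series (U2, U3, U4, and [0.99600]): 0.74000 × 0.82000 × 0.78000 × 0.99600 = 0.47141
Parallel (U1 and [0.47141]): 1 − (1 − 0.87000)(1 − 0.47141) = 0.931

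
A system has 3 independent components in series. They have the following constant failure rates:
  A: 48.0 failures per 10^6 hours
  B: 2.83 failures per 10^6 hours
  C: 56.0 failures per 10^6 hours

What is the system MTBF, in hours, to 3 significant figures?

9360

Series of exponential components: λ_sys = Σ λ_i
λ_sys = 0.0000480 + 0.00000283 + 0.0000560 = 1.0683e-04 /h
MTBF = 1 / λ_sys = 9360 h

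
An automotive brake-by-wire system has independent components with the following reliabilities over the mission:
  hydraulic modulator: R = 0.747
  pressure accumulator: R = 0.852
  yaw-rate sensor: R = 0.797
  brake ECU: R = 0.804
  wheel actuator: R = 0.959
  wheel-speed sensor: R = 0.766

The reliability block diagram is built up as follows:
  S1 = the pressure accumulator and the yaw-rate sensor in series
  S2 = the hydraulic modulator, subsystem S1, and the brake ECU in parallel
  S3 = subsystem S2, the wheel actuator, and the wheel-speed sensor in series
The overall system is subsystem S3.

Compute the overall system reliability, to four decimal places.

0.7229

Series (pressure accumulator and yaw-rate sensor): 0.852000 × 0.797000 = 0.679044
Parallel (hydraulic modulator, [0.679044], and brake ECU): 1 − (1 − 0.747000)(1 − 0.679044)(1 − 0.804000) = 0.984084
Series ([0.984084], wheel actuator, and wheel-speed sensor): 0.984084 × 0.959000 × 0.766000 = 0.7229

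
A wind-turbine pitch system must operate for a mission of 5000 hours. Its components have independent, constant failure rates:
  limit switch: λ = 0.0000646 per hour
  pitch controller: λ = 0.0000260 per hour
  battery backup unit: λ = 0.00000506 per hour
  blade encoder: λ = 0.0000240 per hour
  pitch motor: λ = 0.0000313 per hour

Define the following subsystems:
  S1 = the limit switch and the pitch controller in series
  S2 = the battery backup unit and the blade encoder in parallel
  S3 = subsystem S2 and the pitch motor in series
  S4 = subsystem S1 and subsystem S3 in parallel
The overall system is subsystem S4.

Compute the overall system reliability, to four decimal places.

0.9463

R(limit switch) = exp(−0.0000646 × 5000) = 0.723974
R(pitch controller) = exp(−0.0000260 × 5000) = 0.878095
R(battery backup unit) = exp(−0.00000506 × 5000) = 0.975017
R(blade encoder) = exp(−0.0000240 × 5000) = 0.886920
R(pitch motor) = exp(−0.0000313 × 5000) = 0.855132
Series (limit switch and pitch controller): 0.723974 × 0.878095 = 0.635718
Parallel (battery backup unit and blade encoder): 1 − (1 − 0.975017)(1 − 0.886920) = 0.997175
Series ([0.997175] and pitch motor): 0.997175 × 0.855132 = 0.852716
Parallel ([0.635718] and [0.852716]): 1 − (1 − 0.635718)(1 − 0.852716) = 0.9463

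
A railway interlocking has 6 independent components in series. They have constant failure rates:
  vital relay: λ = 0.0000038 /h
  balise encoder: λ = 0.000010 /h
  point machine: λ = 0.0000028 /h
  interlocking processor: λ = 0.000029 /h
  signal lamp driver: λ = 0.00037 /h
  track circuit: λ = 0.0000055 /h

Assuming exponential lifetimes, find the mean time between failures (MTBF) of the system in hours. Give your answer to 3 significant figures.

2370

Series of exponential components: λ_sys = Σ λ_i
λ_sys = 0.0000038 + 0.000010 + 0.0000028 + 0.000029 + 0.00037 + 0.0000055 = 4.2110e-04 /h
MTBF = 1 / λ_sys = 2370 h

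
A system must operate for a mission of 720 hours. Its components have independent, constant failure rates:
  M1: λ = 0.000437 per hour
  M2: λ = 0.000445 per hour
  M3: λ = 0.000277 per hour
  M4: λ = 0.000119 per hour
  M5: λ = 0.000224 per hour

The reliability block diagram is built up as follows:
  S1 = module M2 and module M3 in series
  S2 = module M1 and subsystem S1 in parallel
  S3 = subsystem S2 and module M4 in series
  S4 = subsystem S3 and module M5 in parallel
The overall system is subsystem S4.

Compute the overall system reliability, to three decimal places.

0.973

R(M1) = exp(−0.000437 × 720) = 0.73005
R(M2) = exp(−0.000445 × 720) = 0.72586
R(M3) = exp(−0.000277 × 720) = 0.81919
R(M4) = exp(−0.000119 × 720) = 0.91789
R(M5) = exp(−0.000224 × 720) = 0.85105
Series (M2 and M3): 0.72586 × 0.81919 = 0.59462
Parallel (M1 and [0.59462]): 1 − (1 − 0.73005)(1 − 0.59462) = 0.89057
Series ([0.89057] and M4): 0.89057 × 0.91789 = 0.81745
Parallel ([0.81745] and M5): 1 − (1 − 0.81745)(1 − 0.85105) = 0.973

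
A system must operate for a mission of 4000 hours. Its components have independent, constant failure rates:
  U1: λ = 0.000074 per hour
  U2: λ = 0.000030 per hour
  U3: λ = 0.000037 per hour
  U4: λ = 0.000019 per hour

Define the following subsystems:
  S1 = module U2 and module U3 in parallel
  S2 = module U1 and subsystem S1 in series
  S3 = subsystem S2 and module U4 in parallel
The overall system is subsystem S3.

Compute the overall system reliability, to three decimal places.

R(U1) = exp(−0.000074 × 4000) = 0.74379
R(U2) = exp(−0.000030 × 4000) = 0.88692
R(U3) = exp(−0.000037 × 4000) = 0.86243
R(U4) = exp(−0.000019 × 4000) = 0.92682
Parallel (U2 and U3): 1 − (1 − 0.88692)(1 − 0.86243) = 0.98444
Series (U1 and [0.98444]): 0.74379 × 0.98444 = 0.73222
Parallel ([0.73222] and U4): 1 − (1 − 0.73222)(1 − 0.92682) = 0.980

0.980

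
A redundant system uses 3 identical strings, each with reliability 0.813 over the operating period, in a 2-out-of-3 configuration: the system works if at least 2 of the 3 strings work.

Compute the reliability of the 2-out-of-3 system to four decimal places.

0.9082

R = Σ_{i=2}^{3} C(3,i) p^i (1−p)^{3−i} with p = 0.813
C(3,2)·0.813^2·0.187^1 = 0.370804
C(3,3)·0.813^3·0.187^0 = 0.537368
Sum = 0.9082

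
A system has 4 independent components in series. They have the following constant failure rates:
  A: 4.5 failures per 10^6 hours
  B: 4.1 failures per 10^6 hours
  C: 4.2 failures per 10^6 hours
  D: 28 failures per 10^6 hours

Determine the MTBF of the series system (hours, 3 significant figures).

24500

Series of exponential components: λ_sys = Σ λ_i
λ_sys = 0.0000045 + 0.0000041 + 0.0000042 + 0.000028 = 4.0800e-05 /h
MTBF = 1 / λ_sys = 24500 h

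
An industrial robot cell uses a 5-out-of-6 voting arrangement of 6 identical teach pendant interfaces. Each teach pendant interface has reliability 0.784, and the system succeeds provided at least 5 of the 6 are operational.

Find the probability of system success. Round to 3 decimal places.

0.616

R = Σ_{i=5}^{6} C(6,i) p^i (1−p)^{6−i} with p = 0.784
C(6,5)·0.784^5·0.216^1 = 0.38387
C(6,6)·0.784^6·0.216^0 = 0.23222
Sum = 0.616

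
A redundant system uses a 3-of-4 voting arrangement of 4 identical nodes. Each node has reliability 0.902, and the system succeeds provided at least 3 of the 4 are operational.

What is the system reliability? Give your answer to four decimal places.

R = Σ_{i=3}^{4} C(4,i) p^i (1−p)^{4−i} with p = 0.902
C(4,3)·0.902^3·0.098^1 = 0.287677
C(4,4)·0.902^4·0.098^0 = 0.661951
Sum = 0.9496

0.9496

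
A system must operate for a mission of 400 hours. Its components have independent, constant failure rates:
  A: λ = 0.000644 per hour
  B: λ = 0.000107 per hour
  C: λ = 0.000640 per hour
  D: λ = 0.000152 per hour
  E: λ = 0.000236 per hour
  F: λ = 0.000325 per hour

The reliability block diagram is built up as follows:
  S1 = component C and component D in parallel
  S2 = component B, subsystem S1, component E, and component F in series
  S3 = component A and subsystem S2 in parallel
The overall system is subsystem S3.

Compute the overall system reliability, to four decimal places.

0.9444

R(A) = exp(−0.000644 × 400) = 0.772904
R(B) = exp(−0.000107 × 400) = 0.958103
R(C) = exp(−0.000640 × 400) = 0.774142
R(D) = exp(−0.000152 × 400) = 0.941011
R(E) = exp(−0.000236 × 400) = 0.909919
R(F) = exp(−0.000325 × 400) = 0.878095
Parallel (C and D): 1 − (1 − 0.774142)(1 − 0.941011) = 0.986677
Series (B, [0.986677], E, and F): 0.958103 × 0.986677 × 0.909919 × 0.878095 = 0.755321
Parallel (A and [0.755321]): 1 − (1 − 0.772904)(1 − 0.755321) = 0.9444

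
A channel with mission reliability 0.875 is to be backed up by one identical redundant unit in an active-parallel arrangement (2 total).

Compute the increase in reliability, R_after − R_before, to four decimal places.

R_before = 0.875
R_after = 1 − (1 − 0.875)^2 = 0.9844
ΔR = 0.9844 − 0.875 = 0.1094

0.1094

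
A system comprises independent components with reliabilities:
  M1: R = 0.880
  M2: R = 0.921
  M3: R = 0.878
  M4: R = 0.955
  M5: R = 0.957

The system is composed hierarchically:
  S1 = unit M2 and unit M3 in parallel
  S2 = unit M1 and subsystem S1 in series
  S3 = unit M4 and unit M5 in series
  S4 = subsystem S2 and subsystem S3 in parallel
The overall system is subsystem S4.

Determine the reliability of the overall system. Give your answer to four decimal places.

Parallel (M2 and M3): 1 − (1 − 0.921000)(1 − 0.878000) = 0.990362
Series (M1 and [0.990362]): 0.880000 × 0.990362 = 0.871519
Series (M4 and M5): 0.955000 × 0.957000 = 0.913935
Parallel ([0.871519] and [0.913935]): 1 − (1 − 0.871519)(1 − 0.913935) = 0.9889

0.9889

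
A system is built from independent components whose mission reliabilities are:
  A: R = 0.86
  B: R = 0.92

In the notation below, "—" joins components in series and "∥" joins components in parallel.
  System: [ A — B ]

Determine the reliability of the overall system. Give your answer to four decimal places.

Series (A and B): 0.860000 × 0.920000 = 0.7912

0.7912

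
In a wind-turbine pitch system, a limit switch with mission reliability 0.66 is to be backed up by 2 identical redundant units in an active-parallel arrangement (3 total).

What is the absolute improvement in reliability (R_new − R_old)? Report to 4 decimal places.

R_before = 0.66
R_after = 1 − (1 − 0.66)^3 = 0.9607
ΔR = 0.9607 − 0.66 = 0.3007

0.3007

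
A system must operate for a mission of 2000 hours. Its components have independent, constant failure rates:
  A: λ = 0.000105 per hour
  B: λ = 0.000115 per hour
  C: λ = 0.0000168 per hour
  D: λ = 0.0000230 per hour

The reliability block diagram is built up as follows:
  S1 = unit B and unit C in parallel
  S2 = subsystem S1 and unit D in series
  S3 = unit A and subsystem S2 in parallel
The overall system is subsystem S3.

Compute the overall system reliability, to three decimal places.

0.990

R(A) = exp(−0.000105 × 2000) = 0.81058
R(B) = exp(−0.000115 × 2000) = 0.79453
R(C) = exp(−0.0000168 × 2000) = 0.96696
R(D) = exp(−0.0000230 × 2000) = 0.95504
Parallel (B and C): 1 − (1 − 0.79453)(1 − 0.96696) = 0.99321
Series ([0.99321] and D): 0.99321 × 0.95504 = 0.94856
Parallel (A and [0.94856]): 1 − (1 − 0.81058)(1 − 0.94856) = 0.990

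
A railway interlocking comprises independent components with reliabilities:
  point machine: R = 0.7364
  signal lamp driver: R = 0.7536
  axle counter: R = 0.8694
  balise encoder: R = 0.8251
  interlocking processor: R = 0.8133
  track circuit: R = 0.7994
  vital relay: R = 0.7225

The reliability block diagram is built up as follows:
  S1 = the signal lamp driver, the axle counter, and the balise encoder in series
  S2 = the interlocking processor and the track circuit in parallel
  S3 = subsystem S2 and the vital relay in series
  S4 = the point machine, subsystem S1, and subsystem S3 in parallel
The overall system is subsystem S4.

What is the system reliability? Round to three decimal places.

0.963

Series (signal lamp driver, axle counter, and balise encoder): 0.75360 × 0.86940 × 0.82510 = 0.54059
Parallel (interlocking processor and track circuit): 1 − (1 − 0.81330)(1 − 0.79940) = 0.96255
Series ([0.96255] and vital relay): 0.96255 × 0.72250 = 0.69544
Parallel (point machine, [0.54059], and [0.69544]): 1 − (1 − 0.73640)(1 − 0.54059)(1 − 0.69544) = 0.963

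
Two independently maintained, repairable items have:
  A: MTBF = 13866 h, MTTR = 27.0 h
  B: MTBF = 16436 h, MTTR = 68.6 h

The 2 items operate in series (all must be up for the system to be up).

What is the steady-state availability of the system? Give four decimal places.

0.9939

A(A) = MTBF/(MTBF+MTTR) = 13866/(13866+27.0) = 0.998057
A(B) = MTBF/(MTBF+MTTR) = 16436/(16436+68.6) = 0.995844
Series availability: 0.998057 × 0.995844 = 0.9939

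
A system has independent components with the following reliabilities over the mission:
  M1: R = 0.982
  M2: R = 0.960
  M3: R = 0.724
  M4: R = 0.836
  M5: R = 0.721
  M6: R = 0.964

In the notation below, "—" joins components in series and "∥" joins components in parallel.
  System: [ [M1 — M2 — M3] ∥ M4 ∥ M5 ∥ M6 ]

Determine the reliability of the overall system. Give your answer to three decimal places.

0.999

Series (M1, M2, and M3): 0.98200 × 0.96000 × 0.72400 = 0.68253
Parallel ([0.68253], M4, M5, and M6): 1 − (1 − 0.68253)(1 − 0.83600)(1 − 0.72100)(1 − 0.96400) = 0.999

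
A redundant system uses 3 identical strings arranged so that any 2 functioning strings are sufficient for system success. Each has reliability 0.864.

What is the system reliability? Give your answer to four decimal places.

0.9495

R = Σ_{i=2}^{3} C(3,i) p^i (1−p)^{3−i} with p = 0.864
C(3,2)·0.864^2·0.136^1 = 0.304570
C(3,3)·0.864^3·0.136^0 = 0.644973
Sum = 0.9495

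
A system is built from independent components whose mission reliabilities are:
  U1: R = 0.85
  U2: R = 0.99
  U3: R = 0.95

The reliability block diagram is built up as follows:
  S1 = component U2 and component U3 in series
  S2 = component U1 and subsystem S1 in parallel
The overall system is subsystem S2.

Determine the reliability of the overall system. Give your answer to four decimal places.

Series (U2 and U3): 0.990000 × 0.950000 = 0.940500
Parallel (U1 and [0.940500]): 1 − (1 − 0.850000)(1 − 0.940500) = 0.9911

0.9911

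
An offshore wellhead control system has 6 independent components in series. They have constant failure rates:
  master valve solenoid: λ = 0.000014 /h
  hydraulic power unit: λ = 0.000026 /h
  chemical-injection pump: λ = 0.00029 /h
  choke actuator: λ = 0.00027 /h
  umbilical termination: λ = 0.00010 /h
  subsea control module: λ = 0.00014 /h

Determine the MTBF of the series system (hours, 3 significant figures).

1190

Series of exponential components: λ_sys = Σ λ_i
λ_sys = 0.000014 + 0.000026 + 0.00029 + 0.00027 + 0.00010 + 0.00014 = 8.4000e-04 /h
MTBF = 1 / λ_sys = 1190 h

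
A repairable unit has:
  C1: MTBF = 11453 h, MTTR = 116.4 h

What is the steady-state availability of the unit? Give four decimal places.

A(C1) = MTBF/(MTBF+MTTR) = 11453/(11453+116.4) = 0.9899

0.9899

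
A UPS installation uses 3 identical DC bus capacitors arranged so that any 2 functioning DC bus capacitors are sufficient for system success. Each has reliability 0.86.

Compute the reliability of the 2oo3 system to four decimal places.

R = Σ_{i=2}^{3} C(3,i) p^i (1−p)^{3−i} with p = 0.86
C(3,2)·0.86^2·0.14^1 = 0.310632
C(3,3)·0.86^3·0.14^0 = 0.636056
Sum = 0.9467

0.9467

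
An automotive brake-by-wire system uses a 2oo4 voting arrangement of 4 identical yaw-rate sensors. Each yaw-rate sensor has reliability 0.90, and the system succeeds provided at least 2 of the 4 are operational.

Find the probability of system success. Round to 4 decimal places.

R = Σ_{i=2}^{4} C(4,i) p^i (1−p)^{4−i} with p = 0.90
C(4,2)·0.90^2·0.10^2 = 0.048600
C(4,3)·0.90^3·0.10^1 = 0.291600
C(4,4)·0.90^4·0.10^0 = 0.656100
Sum = 0.9963

0.9963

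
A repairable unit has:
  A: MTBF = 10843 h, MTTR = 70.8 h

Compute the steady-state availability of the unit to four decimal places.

A(A) = MTBF/(MTBF+MTTR) = 10843/(10843+70.8) = 0.9935

0.9935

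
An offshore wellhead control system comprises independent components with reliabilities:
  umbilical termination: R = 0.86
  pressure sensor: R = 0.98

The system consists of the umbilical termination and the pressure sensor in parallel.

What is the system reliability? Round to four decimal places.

0.9972

Parallel (umbilical termination and pressure sensor): 1 − (1 − 0.860000)(1 − 0.980000) = 0.9972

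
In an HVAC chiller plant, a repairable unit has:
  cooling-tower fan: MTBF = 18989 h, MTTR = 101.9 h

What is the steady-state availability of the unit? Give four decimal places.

0.9947

A(cooling-tower fan) = MTBF/(MTBF+MTTR) = 18989/(18989+101.9) = 0.9947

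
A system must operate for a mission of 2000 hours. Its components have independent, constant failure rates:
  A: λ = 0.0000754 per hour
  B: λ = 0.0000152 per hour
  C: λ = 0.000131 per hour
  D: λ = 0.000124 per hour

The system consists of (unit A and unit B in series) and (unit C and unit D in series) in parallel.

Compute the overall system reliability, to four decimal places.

0.9338

R(A) = exp(−0.0000754 × 2000) = 0.860020
R(B) = exp(−0.0000152 × 2000) = 0.970057
R(C) = exp(−0.000131 × 2000) = 0.769511
R(D) = exp(−0.000124 × 2000) = 0.780360
Series (A and B): 0.860020 × 0.970057 = 0.834268
Series (C and D): 0.769511 × 0.780360 = 0.600496
Parallel ([0.834268] and [0.600496]): 1 − (1 − 0.834268)(1 − 0.600496) = 0.9338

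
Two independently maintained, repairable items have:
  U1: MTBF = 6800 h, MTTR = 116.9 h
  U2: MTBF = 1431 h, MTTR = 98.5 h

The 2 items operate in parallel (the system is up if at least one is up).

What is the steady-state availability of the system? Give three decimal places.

A(U1) = MTBF/(MTBF+MTTR) = 6800/(6800+116.9) = 0.983099
A(U2) = MTBF/(MTBF+MTTR) = 1431/(1431+98.5) = 0.935600
Parallel availability: 1 − (1 − 0.983099)(1 − 0.935600) = 0.999

0.999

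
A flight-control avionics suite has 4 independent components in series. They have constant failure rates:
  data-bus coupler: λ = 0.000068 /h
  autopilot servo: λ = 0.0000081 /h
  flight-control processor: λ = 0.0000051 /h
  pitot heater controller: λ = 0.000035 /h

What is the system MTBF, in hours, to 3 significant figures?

8610

Series of exponential components: λ_sys = Σ λ_i
λ_sys = 0.000068 + 0.0000081 + 0.0000051 + 0.000035 = 1.1620e-04 /h
MTBF = 1 / λ_sys = 8610 h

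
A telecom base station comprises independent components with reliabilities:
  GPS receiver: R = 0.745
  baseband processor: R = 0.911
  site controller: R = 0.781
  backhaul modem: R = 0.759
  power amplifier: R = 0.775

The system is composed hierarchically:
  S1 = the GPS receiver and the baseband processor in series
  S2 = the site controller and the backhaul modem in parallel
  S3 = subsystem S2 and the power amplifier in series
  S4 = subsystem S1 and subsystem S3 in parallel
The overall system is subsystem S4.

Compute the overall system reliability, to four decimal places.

Series (GPS receiver and baseband processor): 0.745000 × 0.911000 = 0.678695
Parallel (site controller and backhaul modem): 1 − (1 − 0.781000)(1 − 0.759000) = 0.947221
Series ([0.947221] and power amplifier): 0.947221 × 0.775000 = 0.734096
Parallel ([0.678695] and [0.734096]): 1 − (1 − 0.678695)(1 − 0.734096) = 0.9146

0.9146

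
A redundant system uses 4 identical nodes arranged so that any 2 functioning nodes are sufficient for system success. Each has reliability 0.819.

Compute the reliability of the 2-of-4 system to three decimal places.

0.980

R = Σ_{i=2}^{4} C(4,i) p^i (1−p)^{4−i} with p = 0.819
C(4,2)·0.819^2·0.181^2 = 0.13185
C(4,3)·0.819^3·0.181^1 = 0.39773
C(4,4)·0.819^4·0.181^0 = 0.44992
Sum = 0.980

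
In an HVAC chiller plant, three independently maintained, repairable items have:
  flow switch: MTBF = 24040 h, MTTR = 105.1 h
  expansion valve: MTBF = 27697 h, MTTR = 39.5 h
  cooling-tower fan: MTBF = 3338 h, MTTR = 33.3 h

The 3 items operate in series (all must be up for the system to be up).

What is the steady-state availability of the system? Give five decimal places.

A(flow switch) = MTBF/(MTBF+MTTR) = 24040/(24040+105.1) = 0.995647
A(expansion valve) = MTBF/(MTBF+MTTR) = 27697/(27697+39.5) = 0.998576
A(cooling-tower fan) = MTBF/(MTBF+MTTR) = 3338/(3338+33.3) = 0.990123
Series availability: 0.995647 × 0.998576 × 0.990123 = 0.98441

0.98441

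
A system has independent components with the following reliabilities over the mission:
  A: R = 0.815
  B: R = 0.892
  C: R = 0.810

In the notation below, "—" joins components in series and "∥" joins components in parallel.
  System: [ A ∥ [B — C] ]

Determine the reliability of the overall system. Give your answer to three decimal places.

Series (B and C): 0.89200 × 0.81000 = 0.72252
Parallel (A and [0.72252]): 1 − (1 − 0.81500)(1 − 0.72252) = 0.949

0.949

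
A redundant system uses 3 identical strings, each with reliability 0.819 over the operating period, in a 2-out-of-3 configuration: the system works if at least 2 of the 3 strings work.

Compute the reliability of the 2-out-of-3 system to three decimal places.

0.914

R = Σ_{i=2}^{3} C(3,i) p^i (1−p)^{3−i} with p = 0.819
C(3,2)·0.819^2·0.181^1 = 0.36422
C(3,3)·0.819^3·0.181^0 = 0.54935
Sum = 0.914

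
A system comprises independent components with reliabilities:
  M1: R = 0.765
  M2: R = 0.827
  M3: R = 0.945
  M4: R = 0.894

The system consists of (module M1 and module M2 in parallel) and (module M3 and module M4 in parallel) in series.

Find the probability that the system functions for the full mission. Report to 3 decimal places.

Parallel (M1 and M2): 1 − (1 − 0.76500)(1 − 0.82700) = 0.95935
Parallel (M3 and M4): 1 − (1 − 0.94500)(1 − 0.89400) = 0.99417
Series ([0.95935] and [0.99417]): 0.95935 × 0.99417 = 0.954

0.954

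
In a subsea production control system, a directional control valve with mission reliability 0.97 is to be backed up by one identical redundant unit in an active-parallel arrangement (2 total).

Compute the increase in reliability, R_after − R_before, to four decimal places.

0.0291

R_before = 0.97
R_after = 1 − (1 − 0.97)^2 = 0.9991
ΔR = 0.9991 − 0.97 = 0.0291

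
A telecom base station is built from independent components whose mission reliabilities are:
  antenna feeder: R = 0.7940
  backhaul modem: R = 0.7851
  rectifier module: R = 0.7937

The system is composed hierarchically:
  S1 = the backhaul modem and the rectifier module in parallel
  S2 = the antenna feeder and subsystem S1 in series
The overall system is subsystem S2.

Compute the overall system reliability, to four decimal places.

Parallel (backhaul modem and rectifier module): 1 − (1 − 0.785100)(1 − 0.793700) = 0.955666
Series (antenna feeder and [0.955666]): 0.794000 × 0.955666 = 0.7588

0.7588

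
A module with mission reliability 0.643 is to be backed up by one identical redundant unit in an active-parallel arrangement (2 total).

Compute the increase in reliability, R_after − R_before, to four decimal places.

R_before = 0.643
R_after = 1 − (1 − 0.643)^2 = 0.8726
ΔR = 0.8726 − 0.643 = 0.2296

0.2296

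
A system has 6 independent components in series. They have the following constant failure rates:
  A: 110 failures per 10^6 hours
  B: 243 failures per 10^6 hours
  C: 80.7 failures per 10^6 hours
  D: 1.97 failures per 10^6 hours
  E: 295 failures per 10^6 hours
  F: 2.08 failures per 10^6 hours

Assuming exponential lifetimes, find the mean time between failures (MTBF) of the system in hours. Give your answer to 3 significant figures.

1360

Series of exponential components: λ_sys = Σ λ_i
λ_sys = 0.000110 + 0.000243 + 0.0000807 + 0.00000197 + 0.000295 + 0.00000208 = 7.3275e-04 /h
MTBF = 1 / λ_sys = 1360 h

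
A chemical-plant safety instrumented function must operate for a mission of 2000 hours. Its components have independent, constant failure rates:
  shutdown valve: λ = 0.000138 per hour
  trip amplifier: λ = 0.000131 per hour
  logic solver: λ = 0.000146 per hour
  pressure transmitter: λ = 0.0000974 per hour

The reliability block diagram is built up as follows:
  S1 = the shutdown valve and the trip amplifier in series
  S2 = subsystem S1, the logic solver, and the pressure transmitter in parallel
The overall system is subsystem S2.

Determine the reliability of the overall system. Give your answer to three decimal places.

0.981

R(shutdown valve) = exp(−0.000138 × 2000) = 0.75881
R(trip amplifier) = exp(−0.000131 × 2000) = 0.76951
R(logic solver) = exp(−0.000146 × 2000) = 0.74677
R(pressure transmitter) = exp(−0.0000974 × 2000) = 0.82300
Series (shutdown valve and trip amplifier): 0.75881 × 0.76951 = 0.58391
Parallel ([0.58391], logic solver, and pressure transmitter): 1 − (1 − 0.58391)(1 − 0.74677)(1 − 0.82300) = 0.981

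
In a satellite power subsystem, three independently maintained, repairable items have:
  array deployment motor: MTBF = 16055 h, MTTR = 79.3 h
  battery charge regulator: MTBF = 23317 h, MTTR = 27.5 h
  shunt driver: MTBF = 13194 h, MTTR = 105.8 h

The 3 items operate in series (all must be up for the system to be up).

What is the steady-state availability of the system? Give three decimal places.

0.986

A(array deployment motor) = MTBF/(MTBF+MTTR) = 16055/(16055+79.3) = 0.995085
A(battery charge regulator) = MTBF/(MTBF+MTTR) = 23317/(23317+27.5) = 0.998822
A(shunt driver) = MTBF/(MTBF+MTTR) = 13194/(13194+105.8) = 0.992045
Series availability: 0.995085 × 0.998822 × 0.992045 = 0.986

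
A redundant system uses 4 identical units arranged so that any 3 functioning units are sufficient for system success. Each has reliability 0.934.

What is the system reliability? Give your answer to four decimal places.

0.9761

R = Σ_{i=3}^{4} C(4,i) p^i (1−p)^{4−i} with p = 0.934
C(4,3)·0.934^3·0.066^1 = 0.215102
C(4,4)·0.934^4·0.066^0 = 0.761005
Sum = 0.9761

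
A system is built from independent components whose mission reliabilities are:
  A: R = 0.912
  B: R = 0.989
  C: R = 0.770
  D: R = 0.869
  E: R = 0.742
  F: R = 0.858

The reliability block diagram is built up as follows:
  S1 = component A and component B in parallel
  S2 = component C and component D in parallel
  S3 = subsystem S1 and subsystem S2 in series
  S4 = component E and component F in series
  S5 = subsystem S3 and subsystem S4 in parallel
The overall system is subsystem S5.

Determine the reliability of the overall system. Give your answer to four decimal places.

0.9887

Parallel (A and B): 1 − (1 − 0.912000)(1 − 0.989000) = 0.999032
Parallel (C and D): 1 − (1 − 0.770000)(1 − 0.869000) = 0.969870
Series ([0.999032] and [0.969870]): 0.999032 × 0.969870 = 0.968931
Series (E and F): 0.742000 × 0.858000 = 0.636636
Parallel ([0.968931] and [0.636636]): 1 − (1 − 0.968931)(1 − 0.636636) = 0.9887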